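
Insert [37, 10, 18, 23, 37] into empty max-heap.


Insert 37: [37]
Insert 10: [37, 10]
Insert 18: [37, 10, 18]
Insert 23: [37, 23, 18, 10]
Insert 37: [37, 37, 18, 10, 23]

Final heap: [37, 37, 18, 10, 23]


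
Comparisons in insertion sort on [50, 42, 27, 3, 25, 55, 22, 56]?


Algorithm: insertion sort
Input: [50, 42, 27, 3, 25, 55, 22, 56]
Sorted: [3, 22, 25, 27, 42, 50, 55, 56]

18


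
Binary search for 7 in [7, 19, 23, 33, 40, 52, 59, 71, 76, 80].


Step 1: lo=0, hi=9, mid=4, val=40
Step 2: lo=0, hi=3, mid=1, val=19
Step 3: lo=0, hi=0, mid=0, val=7

Found at index 0


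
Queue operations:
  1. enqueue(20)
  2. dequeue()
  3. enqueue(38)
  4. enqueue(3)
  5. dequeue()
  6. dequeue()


enqueue(20) -> [20]
dequeue()->20, []
enqueue(38) -> [38]
enqueue(3) -> [38, 3]
dequeue()->38, [3]
dequeue()->3, []

Final queue: []


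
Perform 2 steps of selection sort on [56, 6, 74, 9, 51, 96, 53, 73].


Initial: [56, 6, 74, 9, 51, 96, 53, 73]
Step 1: min=6 at 1
  Swap: [6, 56, 74, 9, 51, 96, 53, 73]
Step 2: min=9 at 3
  Swap: [6, 9, 74, 56, 51, 96, 53, 73]

After 2 steps: [6, 9, 74, 56, 51, 96, 53, 73]


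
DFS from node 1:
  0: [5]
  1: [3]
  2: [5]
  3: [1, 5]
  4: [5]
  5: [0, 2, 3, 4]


Visit 1, push [3]
Visit 3, push [5]
Visit 5, push [4, 2, 0]
Visit 0, push []
Visit 2, push []
Visit 4, push []

DFS order: [1, 3, 5, 0, 2, 4]


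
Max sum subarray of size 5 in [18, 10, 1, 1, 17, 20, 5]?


[0:5]: 47
[1:6]: 49
[2:7]: 44

Max: 49 at [1:6]


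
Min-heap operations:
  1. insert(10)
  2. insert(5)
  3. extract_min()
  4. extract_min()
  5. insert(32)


insert(10) -> [10]
insert(5) -> [5, 10]
extract_min()->5, [10]
extract_min()->10, []
insert(32) -> [32]

Final heap: [32]


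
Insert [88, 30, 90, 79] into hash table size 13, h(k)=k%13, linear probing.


Insert 88: h=10 -> slot 10
Insert 30: h=4 -> slot 4
Insert 90: h=12 -> slot 12
Insert 79: h=1 -> slot 1

Table: [None, 79, None, None, 30, None, None, None, None, None, 88, None, 90]


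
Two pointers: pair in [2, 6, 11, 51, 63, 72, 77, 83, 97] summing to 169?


lo=0(2)+hi=8(97)=99
lo=1(6)+hi=8(97)=103
lo=2(11)+hi=8(97)=108
lo=3(51)+hi=8(97)=148
lo=4(63)+hi=8(97)=160
lo=5(72)+hi=8(97)=169

Yes: 72+97=169


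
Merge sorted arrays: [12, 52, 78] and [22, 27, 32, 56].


Take 12 from A
Take 22 from B
Take 27 from B
Take 32 from B
Take 52 from A
Take 56 from B

Merged: [12, 22, 27, 32, 52, 56, 78]


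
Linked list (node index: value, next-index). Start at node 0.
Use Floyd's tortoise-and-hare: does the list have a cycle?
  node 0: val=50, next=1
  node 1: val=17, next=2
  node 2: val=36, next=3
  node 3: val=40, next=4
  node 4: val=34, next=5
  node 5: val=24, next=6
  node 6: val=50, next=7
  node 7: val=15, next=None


Floyd's tortoise (slow, +1) and hare (fast, +2):
  init: slow=0, fast=0
  step 1: slow=1, fast=2
  step 2: slow=2, fast=4
  step 3: slow=3, fast=6
  step 4: fast 6->7->None, no cycle

Cycle: no


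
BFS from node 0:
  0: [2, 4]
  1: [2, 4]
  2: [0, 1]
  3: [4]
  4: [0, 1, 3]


Visit 0, enqueue [2, 4]
Visit 2, enqueue [1]
Visit 4, enqueue [3]
Visit 1, enqueue []
Visit 3, enqueue []

BFS order: [0, 2, 4, 1, 3]


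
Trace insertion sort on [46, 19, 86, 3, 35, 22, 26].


Initial: [46, 19, 86, 3, 35, 22, 26]
Insert 19: [19, 46, 86, 3, 35, 22, 26]
Insert 86: [19, 46, 86, 3, 35, 22, 26]
Insert 3: [3, 19, 46, 86, 35, 22, 26]
Insert 35: [3, 19, 35, 46, 86, 22, 26]
Insert 22: [3, 19, 22, 35, 46, 86, 26]
Insert 26: [3, 19, 22, 26, 35, 46, 86]

Sorted: [3, 19, 22, 26, 35, 46, 86]


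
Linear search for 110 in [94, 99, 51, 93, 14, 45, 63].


i=0: 94!=110
i=1: 99!=110
i=2: 51!=110
i=3: 93!=110
i=4: 14!=110
i=5: 45!=110
i=6: 63!=110

Not found, 7 comps


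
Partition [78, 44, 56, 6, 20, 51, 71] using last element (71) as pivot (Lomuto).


Pivot: 71
  44 <= 71: swap -> [44, 78, 56, 6, 20, 51, 71]
  56 <= 71: swap -> [44, 56, 78, 6, 20, 51, 71]
  6 <= 71: swap -> [44, 56, 6, 78, 20, 51, 71]
  20 <= 71: swap -> [44, 56, 6, 20, 78, 51, 71]
  51 <= 71: swap -> [44, 56, 6, 20, 51, 78, 71]
Place pivot at 5: [44, 56, 6, 20, 51, 71, 78]

Partitioned: [44, 56, 6, 20, 51, 71, 78]


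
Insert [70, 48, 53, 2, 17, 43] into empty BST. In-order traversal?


Insert 70: root
Insert 48: L from 70
Insert 53: L from 70 -> R from 48
Insert 2: L from 70 -> L from 48
Insert 17: L from 70 -> L from 48 -> R from 2
Insert 43: L from 70 -> L from 48 -> R from 2 -> R from 17

In-order: [2, 17, 43, 48, 53, 70]


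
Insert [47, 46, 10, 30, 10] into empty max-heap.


Insert 47: [47]
Insert 46: [47, 46]
Insert 10: [47, 46, 10]
Insert 30: [47, 46, 10, 30]
Insert 10: [47, 46, 10, 30, 10]

Final heap: [47, 46, 10, 30, 10]


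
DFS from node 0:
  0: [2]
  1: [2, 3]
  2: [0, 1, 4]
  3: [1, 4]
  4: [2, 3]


Visit 0, push [2]
Visit 2, push [4, 1]
Visit 1, push [3]
Visit 3, push [4]
Visit 4, push []

DFS order: [0, 2, 1, 3, 4]


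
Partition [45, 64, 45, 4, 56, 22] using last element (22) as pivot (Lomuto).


Pivot: 22
  4 <= 22: swap -> [4, 64, 45, 45, 56, 22]
Place pivot at 1: [4, 22, 45, 45, 56, 64]

Partitioned: [4, 22, 45, 45, 56, 64]


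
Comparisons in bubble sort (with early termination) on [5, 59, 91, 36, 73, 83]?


Algorithm: bubble sort (with early termination)
Input: [5, 59, 91, 36, 73, 83]
Sorted: [5, 36, 59, 73, 83, 91]

12


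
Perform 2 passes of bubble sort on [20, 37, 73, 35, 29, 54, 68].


Initial: [20, 37, 73, 35, 29, 54, 68]
Pass 1: [20, 37, 35, 29, 54, 68, 73] (4 swaps)
Pass 2: [20, 35, 29, 37, 54, 68, 73] (2 swaps)

After 2 passes: [20, 35, 29, 37, 54, 68, 73]


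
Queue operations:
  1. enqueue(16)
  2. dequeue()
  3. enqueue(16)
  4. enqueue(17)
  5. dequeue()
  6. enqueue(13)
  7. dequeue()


enqueue(16) -> [16]
dequeue()->16, []
enqueue(16) -> [16]
enqueue(17) -> [16, 17]
dequeue()->16, [17]
enqueue(13) -> [17, 13]
dequeue()->17, [13]

Final queue: [13]


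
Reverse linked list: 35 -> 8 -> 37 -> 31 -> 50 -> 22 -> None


Step 1: curr=35, set curr.next=prev(None) | reversed so far: 35
Step 2: curr=8, set curr.next=prev(35) | reversed so far: 8 -> 35
Step 3: curr=37, set curr.next=prev(8) | reversed so far: 37 -> 8 -> 35
Step 4: curr=31, set curr.next=prev(37) | reversed so far: 31 -> 37 -> 8 -> 35
Step 5: curr=50, set curr.next=prev(31) | reversed so far: 50 -> 31 -> 37 -> 8 -> 35
Step 6: curr=22, set curr.next=prev(50) | reversed so far: 22 -> 50 -> 31 -> 37 -> 8 -> 35

22 -> 50 -> 31 -> 37 -> 8 -> 35 -> None


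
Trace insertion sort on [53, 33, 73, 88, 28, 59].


Initial: [53, 33, 73, 88, 28, 59]
Insert 33: [33, 53, 73, 88, 28, 59]
Insert 73: [33, 53, 73, 88, 28, 59]
Insert 88: [33, 53, 73, 88, 28, 59]
Insert 28: [28, 33, 53, 73, 88, 59]
Insert 59: [28, 33, 53, 59, 73, 88]

Sorted: [28, 33, 53, 59, 73, 88]


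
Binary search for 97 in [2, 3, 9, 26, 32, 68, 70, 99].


Step 1: lo=0, hi=7, mid=3, val=26
Step 2: lo=4, hi=7, mid=5, val=68
Step 3: lo=6, hi=7, mid=6, val=70
Step 4: lo=7, hi=7, mid=7, val=99

Not found


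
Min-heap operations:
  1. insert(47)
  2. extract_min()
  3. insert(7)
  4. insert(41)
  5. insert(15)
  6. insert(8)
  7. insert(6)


insert(47) -> [47]
extract_min()->47, []
insert(7) -> [7]
insert(41) -> [7, 41]
insert(15) -> [7, 41, 15]
insert(8) -> [7, 8, 15, 41]
insert(6) -> [6, 7, 15, 41, 8]

Final heap: [6, 7, 15, 41, 8]


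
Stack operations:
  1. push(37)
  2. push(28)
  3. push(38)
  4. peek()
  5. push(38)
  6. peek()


push(37) -> [37]
push(28) -> [37, 28]
push(38) -> [37, 28, 38]
peek()->38
push(38) -> [37, 28, 38, 38]
peek()->38

Final stack: [37, 28, 38, 38]


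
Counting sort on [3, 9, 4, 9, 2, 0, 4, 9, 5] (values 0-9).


Input: [3, 9, 4, 9, 2, 0, 4, 9, 5]
Counts: [1, 0, 1, 1, 2, 1, 0, 0, 0, 3]

Sorted: [0, 2, 3, 4, 4, 5, 9, 9, 9]


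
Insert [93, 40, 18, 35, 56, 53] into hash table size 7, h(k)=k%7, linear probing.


Insert 93: h=2 -> slot 2
Insert 40: h=5 -> slot 5
Insert 18: h=4 -> slot 4
Insert 35: h=0 -> slot 0
Insert 56: h=0, 1 probes -> slot 1
Insert 53: h=4, 2 probes -> slot 6

Table: [35, 56, 93, None, 18, 40, 53]


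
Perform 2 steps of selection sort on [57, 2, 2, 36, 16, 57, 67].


Initial: [57, 2, 2, 36, 16, 57, 67]
Step 1: min=2 at 1
  Swap: [2, 57, 2, 36, 16, 57, 67]
Step 2: min=2 at 2
  Swap: [2, 2, 57, 36, 16, 57, 67]

After 2 steps: [2, 2, 57, 36, 16, 57, 67]


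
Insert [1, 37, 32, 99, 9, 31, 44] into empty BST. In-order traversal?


Insert 1: root
Insert 37: R from 1
Insert 32: R from 1 -> L from 37
Insert 99: R from 1 -> R from 37
Insert 9: R from 1 -> L from 37 -> L from 32
Insert 31: R from 1 -> L from 37 -> L from 32 -> R from 9
Insert 44: R from 1 -> R from 37 -> L from 99

In-order: [1, 9, 31, 32, 37, 44, 99]


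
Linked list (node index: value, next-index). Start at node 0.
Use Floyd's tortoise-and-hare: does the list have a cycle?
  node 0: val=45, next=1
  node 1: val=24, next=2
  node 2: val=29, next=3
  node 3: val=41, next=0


Floyd's tortoise (slow, +1) and hare (fast, +2):
  init: slow=0, fast=0
  step 1: slow=1, fast=2
  step 2: slow=2, fast=0
  step 3: slow=3, fast=2
  step 4: slow=0, fast=0
  slow == fast at node 0: cycle detected

Cycle: yes


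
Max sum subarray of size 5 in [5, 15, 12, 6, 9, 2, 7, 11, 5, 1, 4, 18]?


[0:5]: 47
[1:6]: 44
[2:7]: 36
[3:8]: 35
[4:9]: 34
[5:10]: 26
[6:11]: 28
[7:12]: 39

Max: 47 at [0:5]


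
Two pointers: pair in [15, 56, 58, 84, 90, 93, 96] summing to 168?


lo=0(15)+hi=6(96)=111
lo=1(56)+hi=6(96)=152
lo=2(58)+hi=6(96)=154
lo=3(84)+hi=6(96)=180
lo=3(84)+hi=5(93)=177
lo=3(84)+hi=4(90)=174

No pair found


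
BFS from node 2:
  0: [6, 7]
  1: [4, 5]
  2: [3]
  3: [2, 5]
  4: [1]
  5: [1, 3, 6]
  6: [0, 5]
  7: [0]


Visit 2, enqueue [3]
Visit 3, enqueue [5]
Visit 5, enqueue [1, 6]
Visit 1, enqueue [4]
Visit 6, enqueue [0]
Visit 4, enqueue []
Visit 0, enqueue [7]
Visit 7, enqueue []

BFS order: [2, 3, 5, 1, 6, 4, 0, 7]


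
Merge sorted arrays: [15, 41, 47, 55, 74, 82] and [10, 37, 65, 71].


Take 10 from B
Take 15 from A
Take 37 from B
Take 41 from A
Take 47 from A
Take 55 from A
Take 65 from B
Take 71 from B

Merged: [10, 15, 37, 41, 47, 55, 65, 71, 74, 82]


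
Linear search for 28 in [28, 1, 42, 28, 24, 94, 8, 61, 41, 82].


i=0: 28==28 found!

Found at 0, 1 comps


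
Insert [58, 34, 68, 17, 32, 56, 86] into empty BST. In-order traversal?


Insert 58: root
Insert 34: L from 58
Insert 68: R from 58
Insert 17: L from 58 -> L from 34
Insert 32: L from 58 -> L from 34 -> R from 17
Insert 56: L from 58 -> R from 34
Insert 86: R from 58 -> R from 68

In-order: [17, 32, 34, 56, 58, 68, 86]


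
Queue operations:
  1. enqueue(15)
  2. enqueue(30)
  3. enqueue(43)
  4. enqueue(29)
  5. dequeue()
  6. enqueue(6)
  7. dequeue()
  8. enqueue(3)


enqueue(15) -> [15]
enqueue(30) -> [15, 30]
enqueue(43) -> [15, 30, 43]
enqueue(29) -> [15, 30, 43, 29]
dequeue()->15, [30, 43, 29]
enqueue(6) -> [30, 43, 29, 6]
dequeue()->30, [43, 29, 6]
enqueue(3) -> [43, 29, 6, 3]

Final queue: [43, 29, 6, 3]


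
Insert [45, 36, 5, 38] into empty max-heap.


Insert 45: [45]
Insert 36: [45, 36]
Insert 5: [45, 36, 5]
Insert 38: [45, 38, 5, 36]

Final heap: [45, 38, 5, 36]


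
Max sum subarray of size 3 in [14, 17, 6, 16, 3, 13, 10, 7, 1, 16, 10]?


[0:3]: 37
[1:4]: 39
[2:5]: 25
[3:6]: 32
[4:7]: 26
[5:8]: 30
[6:9]: 18
[7:10]: 24
[8:11]: 27

Max: 39 at [1:4]


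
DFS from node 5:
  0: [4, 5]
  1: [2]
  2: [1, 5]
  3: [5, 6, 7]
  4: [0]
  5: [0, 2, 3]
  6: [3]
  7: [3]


Visit 5, push [3, 2, 0]
Visit 0, push [4]
Visit 4, push []
Visit 2, push [1]
Visit 1, push []
Visit 3, push [7, 6]
Visit 6, push []
Visit 7, push []

DFS order: [5, 0, 4, 2, 1, 3, 6, 7]


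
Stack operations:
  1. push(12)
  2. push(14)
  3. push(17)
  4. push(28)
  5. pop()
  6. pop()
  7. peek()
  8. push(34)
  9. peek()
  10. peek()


push(12) -> [12]
push(14) -> [12, 14]
push(17) -> [12, 14, 17]
push(28) -> [12, 14, 17, 28]
pop()->28, [12, 14, 17]
pop()->17, [12, 14]
peek()->14
push(34) -> [12, 14, 34]
peek()->34
peek()->34

Final stack: [12, 14, 34]


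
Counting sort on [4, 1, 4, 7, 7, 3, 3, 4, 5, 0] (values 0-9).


Input: [4, 1, 4, 7, 7, 3, 3, 4, 5, 0]
Counts: [1, 1, 0, 2, 3, 1, 0, 2, 0, 0]

Sorted: [0, 1, 3, 3, 4, 4, 4, 5, 7, 7]


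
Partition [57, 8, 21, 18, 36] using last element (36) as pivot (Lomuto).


Pivot: 36
  8 <= 36: swap -> [8, 57, 21, 18, 36]
  21 <= 36: swap -> [8, 21, 57, 18, 36]
  18 <= 36: swap -> [8, 21, 18, 57, 36]
Place pivot at 3: [8, 21, 18, 36, 57]

Partitioned: [8, 21, 18, 36, 57]


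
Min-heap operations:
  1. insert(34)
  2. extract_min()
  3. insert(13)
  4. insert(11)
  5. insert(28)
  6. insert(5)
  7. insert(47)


insert(34) -> [34]
extract_min()->34, []
insert(13) -> [13]
insert(11) -> [11, 13]
insert(28) -> [11, 13, 28]
insert(5) -> [5, 11, 28, 13]
insert(47) -> [5, 11, 28, 13, 47]

Final heap: [5, 11, 28, 13, 47]


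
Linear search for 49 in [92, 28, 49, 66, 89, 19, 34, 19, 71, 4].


i=0: 92!=49
i=1: 28!=49
i=2: 49==49 found!

Found at 2, 3 comps


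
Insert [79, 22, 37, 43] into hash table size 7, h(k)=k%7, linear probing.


Insert 79: h=2 -> slot 2
Insert 22: h=1 -> slot 1
Insert 37: h=2, 1 probes -> slot 3
Insert 43: h=1, 3 probes -> slot 4

Table: [None, 22, 79, 37, 43, None, None]


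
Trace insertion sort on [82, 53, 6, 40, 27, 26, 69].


Initial: [82, 53, 6, 40, 27, 26, 69]
Insert 53: [53, 82, 6, 40, 27, 26, 69]
Insert 6: [6, 53, 82, 40, 27, 26, 69]
Insert 40: [6, 40, 53, 82, 27, 26, 69]
Insert 27: [6, 27, 40, 53, 82, 26, 69]
Insert 26: [6, 26, 27, 40, 53, 82, 69]
Insert 69: [6, 26, 27, 40, 53, 69, 82]

Sorted: [6, 26, 27, 40, 53, 69, 82]


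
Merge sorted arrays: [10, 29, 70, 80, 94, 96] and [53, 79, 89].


Take 10 from A
Take 29 from A
Take 53 from B
Take 70 from A
Take 79 from B
Take 80 from A
Take 89 from B

Merged: [10, 29, 53, 70, 79, 80, 89, 94, 96]


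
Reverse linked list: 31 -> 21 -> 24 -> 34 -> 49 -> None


Step 1: curr=31, set curr.next=prev(None) | reversed so far: 31
Step 2: curr=21, set curr.next=prev(31) | reversed so far: 21 -> 31
Step 3: curr=24, set curr.next=prev(21) | reversed so far: 24 -> 21 -> 31
Step 4: curr=34, set curr.next=prev(24) | reversed so far: 34 -> 24 -> 21 -> 31
Step 5: curr=49, set curr.next=prev(34) | reversed so far: 49 -> 34 -> 24 -> 21 -> 31

49 -> 34 -> 24 -> 21 -> 31 -> None


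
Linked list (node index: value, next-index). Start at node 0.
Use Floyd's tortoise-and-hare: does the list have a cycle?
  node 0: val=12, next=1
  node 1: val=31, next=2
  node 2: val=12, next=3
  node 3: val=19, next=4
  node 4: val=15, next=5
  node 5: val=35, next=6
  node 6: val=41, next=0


Floyd's tortoise (slow, +1) and hare (fast, +2):
  init: slow=0, fast=0
  step 1: slow=1, fast=2
  step 2: slow=2, fast=4
  step 3: slow=3, fast=6
  step 4: slow=4, fast=1
  step 5: slow=5, fast=3
  step 6: slow=6, fast=5
  step 7: slow=0, fast=0
  slow == fast at node 0: cycle detected

Cycle: yes


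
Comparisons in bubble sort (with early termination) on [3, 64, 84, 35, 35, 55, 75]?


Algorithm: bubble sort (with early termination)
Input: [3, 64, 84, 35, 35, 55, 75]
Sorted: [3, 35, 35, 55, 64, 75, 84]

15


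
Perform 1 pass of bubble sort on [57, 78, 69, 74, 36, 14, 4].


Initial: [57, 78, 69, 74, 36, 14, 4]
Pass 1: [57, 69, 74, 36, 14, 4, 78] (5 swaps)

After 1 pass: [57, 69, 74, 36, 14, 4, 78]


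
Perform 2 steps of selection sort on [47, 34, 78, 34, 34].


Initial: [47, 34, 78, 34, 34]
Step 1: min=34 at 1
  Swap: [34, 47, 78, 34, 34]
Step 2: min=34 at 3
  Swap: [34, 34, 78, 47, 34]

After 2 steps: [34, 34, 78, 47, 34]


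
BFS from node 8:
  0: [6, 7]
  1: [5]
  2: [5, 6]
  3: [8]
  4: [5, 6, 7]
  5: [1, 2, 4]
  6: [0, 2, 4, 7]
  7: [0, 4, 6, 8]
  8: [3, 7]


Visit 8, enqueue [3, 7]
Visit 3, enqueue []
Visit 7, enqueue [0, 4, 6]
Visit 0, enqueue []
Visit 4, enqueue [5]
Visit 6, enqueue [2]
Visit 5, enqueue [1]
Visit 2, enqueue []
Visit 1, enqueue []

BFS order: [8, 3, 7, 0, 4, 6, 5, 2, 1]


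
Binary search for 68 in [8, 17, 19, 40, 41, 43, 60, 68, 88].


Step 1: lo=0, hi=8, mid=4, val=41
Step 2: lo=5, hi=8, mid=6, val=60
Step 3: lo=7, hi=8, mid=7, val=68

Found at index 7


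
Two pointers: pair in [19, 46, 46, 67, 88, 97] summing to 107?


lo=0(19)+hi=5(97)=116
lo=0(19)+hi=4(88)=107

Yes: 19+88=107


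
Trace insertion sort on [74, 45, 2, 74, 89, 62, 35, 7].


Initial: [74, 45, 2, 74, 89, 62, 35, 7]
Insert 45: [45, 74, 2, 74, 89, 62, 35, 7]
Insert 2: [2, 45, 74, 74, 89, 62, 35, 7]
Insert 74: [2, 45, 74, 74, 89, 62, 35, 7]
Insert 89: [2, 45, 74, 74, 89, 62, 35, 7]
Insert 62: [2, 45, 62, 74, 74, 89, 35, 7]
Insert 35: [2, 35, 45, 62, 74, 74, 89, 7]
Insert 7: [2, 7, 35, 45, 62, 74, 74, 89]

Sorted: [2, 7, 35, 45, 62, 74, 74, 89]


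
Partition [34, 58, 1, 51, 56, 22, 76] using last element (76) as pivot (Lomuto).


Pivot: 76
  34 <= 76: advance i (no swap)
  58 <= 76: advance i (no swap)
  1 <= 76: advance i (no swap)
  51 <= 76: advance i (no swap)
  56 <= 76: advance i (no swap)
  22 <= 76: advance i (no swap)
Place pivot at 6: [34, 58, 1, 51, 56, 22, 76]

Partitioned: [34, 58, 1, 51, 56, 22, 76]


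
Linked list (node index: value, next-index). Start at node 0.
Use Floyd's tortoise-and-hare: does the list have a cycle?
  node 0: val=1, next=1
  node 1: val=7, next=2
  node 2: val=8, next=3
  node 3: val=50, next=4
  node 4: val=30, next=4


Floyd's tortoise (slow, +1) and hare (fast, +2):
  init: slow=0, fast=0
  step 1: slow=1, fast=2
  step 2: slow=2, fast=4
  step 3: slow=3, fast=4
  step 4: slow=4, fast=4
  slow == fast at node 4: cycle detected

Cycle: yes


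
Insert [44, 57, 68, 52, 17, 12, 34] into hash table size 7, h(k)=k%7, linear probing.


Insert 44: h=2 -> slot 2
Insert 57: h=1 -> slot 1
Insert 68: h=5 -> slot 5
Insert 52: h=3 -> slot 3
Insert 17: h=3, 1 probes -> slot 4
Insert 12: h=5, 1 probes -> slot 6
Insert 34: h=6, 1 probes -> slot 0

Table: [34, 57, 44, 52, 17, 68, 12]


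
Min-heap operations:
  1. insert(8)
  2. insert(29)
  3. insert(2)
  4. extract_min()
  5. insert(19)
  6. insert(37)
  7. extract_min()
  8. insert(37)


insert(8) -> [8]
insert(29) -> [8, 29]
insert(2) -> [2, 29, 8]
extract_min()->2, [8, 29]
insert(19) -> [8, 29, 19]
insert(37) -> [8, 29, 19, 37]
extract_min()->8, [19, 29, 37]
insert(37) -> [19, 29, 37, 37]

Final heap: [19, 29, 37, 37]


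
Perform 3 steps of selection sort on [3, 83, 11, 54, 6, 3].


Initial: [3, 83, 11, 54, 6, 3]
Step 1: min=3 at 0
  Swap: [3, 83, 11, 54, 6, 3]
Step 2: min=3 at 5
  Swap: [3, 3, 11, 54, 6, 83]
Step 3: min=6 at 4
  Swap: [3, 3, 6, 54, 11, 83]

After 3 steps: [3, 3, 6, 54, 11, 83]


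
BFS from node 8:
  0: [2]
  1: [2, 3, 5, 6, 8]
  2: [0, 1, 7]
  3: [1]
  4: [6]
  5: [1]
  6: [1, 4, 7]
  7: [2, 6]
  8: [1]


Visit 8, enqueue [1]
Visit 1, enqueue [2, 3, 5, 6]
Visit 2, enqueue [0, 7]
Visit 3, enqueue []
Visit 5, enqueue []
Visit 6, enqueue [4]
Visit 0, enqueue []
Visit 7, enqueue []
Visit 4, enqueue []

BFS order: [8, 1, 2, 3, 5, 6, 0, 7, 4]


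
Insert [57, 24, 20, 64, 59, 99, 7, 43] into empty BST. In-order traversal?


Insert 57: root
Insert 24: L from 57
Insert 20: L from 57 -> L from 24
Insert 64: R from 57
Insert 59: R from 57 -> L from 64
Insert 99: R from 57 -> R from 64
Insert 7: L from 57 -> L from 24 -> L from 20
Insert 43: L from 57 -> R from 24

In-order: [7, 20, 24, 43, 57, 59, 64, 99]


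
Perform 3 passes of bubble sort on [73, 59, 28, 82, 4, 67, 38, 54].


Initial: [73, 59, 28, 82, 4, 67, 38, 54]
Pass 1: [59, 28, 73, 4, 67, 38, 54, 82] (6 swaps)
Pass 2: [28, 59, 4, 67, 38, 54, 73, 82] (5 swaps)
Pass 3: [28, 4, 59, 38, 54, 67, 73, 82] (3 swaps)

After 3 passes: [28, 4, 59, 38, 54, 67, 73, 82]


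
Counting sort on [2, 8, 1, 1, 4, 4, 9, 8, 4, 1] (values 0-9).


Input: [2, 8, 1, 1, 4, 4, 9, 8, 4, 1]
Counts: [0, 3, 1, 0, 3, 0, 0, 0, 2, 1]

Sorted: [1, 1, 1, 2, 4, 4, 4, 8, 8, 9]


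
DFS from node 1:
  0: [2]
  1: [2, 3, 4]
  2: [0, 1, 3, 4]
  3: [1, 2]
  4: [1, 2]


Visit 1, push [4, 3, 2]
Visit 2, push [4, 3, 0]
Visit 0, push []
Visit 3, push []
Visit 4, push []

DFS order: [1, 2, 0, 3, 4]


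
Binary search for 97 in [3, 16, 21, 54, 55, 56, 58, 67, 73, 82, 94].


Step 1: lo=0, hi=10, mid=5, val=56
Step 2: lo=6, hi=10, mid=8, val=73
Step 3: lo=9, hi=10, mid=9, val=82
Step 4: lo=10, hi=10, mid=10, val=94

Not found


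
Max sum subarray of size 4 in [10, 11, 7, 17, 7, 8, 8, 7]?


[0:4]: 45
[1:5]: 42
[2:6]: 39
[3:7]: 40
[4:8]: 30

Max: 45 at [0:4]


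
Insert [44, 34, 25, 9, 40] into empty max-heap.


Insert 44: [44]
Insert 34: [44, 34]
Insert 25: [44, 34, 25]
Insert 9: [44, 34, 25, 9]
Insert 40: [44, 40, 25, 9, 34]

Final heap: [44, 40, 25, 9, 34]


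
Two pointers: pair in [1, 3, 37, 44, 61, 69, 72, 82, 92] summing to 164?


lo=0(1)+hi=8(92)=93
lo=1(3)+hi=8(92)=95
lo=2(37)+hi=8(92)=129
lo=3(44)+hi=8(92)=136
lo=4(61)+hi=8(92)=153
lo=5(69)+hi=8(92)=161
lo=6(72)+hi=8(92)=164

Yes: 72+92=164


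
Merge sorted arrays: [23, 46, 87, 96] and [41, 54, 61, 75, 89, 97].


Take 23 from A
Take 41 from B
Take 46 from A
Take 54 from B
Take 61 from B
Take 75 from B
Take 87 from A
Take 89 from B
Take 96 from A

Merged: [23, 41, 46, 54, 61, 75, 87, 89, 96, 97]


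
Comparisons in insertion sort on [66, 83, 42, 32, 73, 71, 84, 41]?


Algorithm: insertion sort
Input: [66, 83, 42, 32, 73, 71, 84, 41]
Sorted: [32, 41, 42, 66, 71, 73, 83, 84]

19


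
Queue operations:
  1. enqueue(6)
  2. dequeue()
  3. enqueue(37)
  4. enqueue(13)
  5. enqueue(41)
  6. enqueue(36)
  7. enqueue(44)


enqueue(6) -> [6]
dequeue()->6, []
enqueue(37) -> [37]
enqueue(13) -> [37, 13]
enqueue(41) -> [37, 13, 41]
enqueue(36) -> [37, 13, 41, 36]
enqueue(44) -> [37, 13, 41, 36, 44]

Final queue: [37, 13, 41, 36, 44]


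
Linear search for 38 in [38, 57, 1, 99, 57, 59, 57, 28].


i=0: 38==38 found!

Found at 0, 1 comps


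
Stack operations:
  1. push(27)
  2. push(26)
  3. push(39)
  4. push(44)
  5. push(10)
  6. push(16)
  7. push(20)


push(27) -> [27]
push(26) -> [27, 26]
push(39) -> [27, 26, 39]
push(44) -> [27, 26, 39, 44]
push(10) -> [27, 26, 39, 44, 10]
push(16) -> [27, 26, 39, 44, 10, 16]
push(20) -> [27, 26, 39, 44, 10, 16, 20]

Final stack: [27, 26, 39, 44, 10, 16, 20]


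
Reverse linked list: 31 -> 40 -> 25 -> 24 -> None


Step 1: curr=31, set curr.next=prev(None) | reversed so far: 31
Step 2: curr=40, set curr.next=prev(31) | reversed so far: 40 -> 31
Step 3: curr=25, set curr.next=prev(40) | reversed so far: 25 -> 40 -> 31
Step 4: curr=24, set curr.next=prev(25) | reversed so far: 24 -> 25 -> 40 -> 31

24 -> 25 -> 40 -> 31 -> None


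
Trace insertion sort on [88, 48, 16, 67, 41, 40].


Initial: [88, 48, 16, 67, 41, 40]
Insert 48: [48, 88, 16, 67, 41, 40]
Insert 16: [16, 48, 88, 67, 41, 40]
Insert 67: [16, 48, 67, 88, 41, 40]
Insert 41: [16, 41, 48, 67, 88, 40]
Insert 40: [16, 40, 41, 48, 67, 88]

Sorted: [16, 40, 41, 48, 67, 88]


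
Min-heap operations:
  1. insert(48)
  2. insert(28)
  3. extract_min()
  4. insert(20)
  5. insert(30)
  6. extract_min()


insert(48) -> [48]
insert(28) -> [28, 48]
extract_min()->28, [48]
insert(20) -> [20, 48]
insert(30) -> [20, 48, 30]
extract_min()->20, [30, 48]

Final heap: [30, 48]


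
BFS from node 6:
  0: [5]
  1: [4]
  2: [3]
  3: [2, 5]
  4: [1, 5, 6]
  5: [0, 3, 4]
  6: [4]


Visit 6, enqueue [4]
Visit 4, enqueue [1, 5]
Visit 1, enqueue []
Visit 5, enqueue [0, 3]
Visit 0, enqueue []
Visit 3, enqueue [2]
Visit 2, enqueue []

BFS order: [6, 4, 1, 5, 0, 3, 2]


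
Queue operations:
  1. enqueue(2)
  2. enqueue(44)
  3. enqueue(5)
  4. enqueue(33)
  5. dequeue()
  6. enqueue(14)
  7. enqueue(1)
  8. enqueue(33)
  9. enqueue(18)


enqueue(2) -> [2]
enqueue(44) -> [2, 44]
enqueue(5) -> [2, 44, 5]
enqueue(33) -> [2, 44, 5, 33]
dequeue()->2, [44, 5, 33]
enqueue(14) -> [44, 5, 33, 14]
enqueue(1) -> [44, 5, 33, 14, 1]
enqueue(33) -> [44, 5, 33, 14, 1, 33]
enqueue(18) -> [44, 5, 33, 14, 1, 33, 18]

Final queue: [44, 5, 33, 14, 1, 33, 18]


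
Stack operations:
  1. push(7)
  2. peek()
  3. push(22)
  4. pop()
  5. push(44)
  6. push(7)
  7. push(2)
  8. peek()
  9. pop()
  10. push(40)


push(7) -> [7]
peek()->7
push(22) -> [7, 22]
pop()->22, [7]
push(44) -> [7, 44]
push(7) -> [7, 44, 7]
push(2) -> [7, 44, 7, 2]
peek()->2
pop()->2, [7, 44, 7]
push(40) -> [7, 44, 7, 40]

Final stack: [7, 44, 7, 40]


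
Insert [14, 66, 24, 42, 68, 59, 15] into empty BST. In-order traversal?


Insert 14: root
Insert 66: R from 14
Insert 24: R from 14 -> L from 66
Insert 42: R from 14 -> L from 66 -> R from 24
Insert 68: R from 14 -> R from 66
Insert 59: R from 14 -> L from 66 -> R from 24 -> R from 42
Insert 15: R from 14 -> L from 66 -> L from 24

In-order: [14, 15, 24, 42, 59, 66, 68]


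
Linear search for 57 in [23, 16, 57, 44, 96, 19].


i=0: 23!=57
i=1: 16!=57
i=2: 57==57 found!

Found at 2, 3 comps


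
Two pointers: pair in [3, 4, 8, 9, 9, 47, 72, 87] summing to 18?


lo=0(3)+hi=7(87)=90
lo=0(3)+hi=6(72)=75
lo=0(3)+hi=5(47)=50
lo=0(3)+hi=4(9)=12
lo=1(4)+hi=4(9)=13
lo=2(8)+hi=4(9)=17
lo=3(9)+hi=4(9)=18

Yes: 9+9=18


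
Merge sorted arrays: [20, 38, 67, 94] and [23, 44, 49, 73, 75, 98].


Take 20 from A
Take 23 from B
Take 38 from A
Take 44 from B
Take 49 from B
Take 67 from A
Take 73 from B
Take 75 from B
Take 94 from A

Merged: [20, 23, 38, 44, 49, 67, 73, 75, 94, 98]


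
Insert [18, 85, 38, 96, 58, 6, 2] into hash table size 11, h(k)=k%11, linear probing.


Insert 18: h=7 -> slot 7
Insert 85: h=8 -> slot 8
Insert 38: h=5 -> slot 5
Insert 96: h=8, 1 probes -> slot 9
Insert 58: h=3 -> slot 3
Insert 6: h=6 -> slot 6
Insert 2: h=2 -> slot 2

Table: [None, None, 2, 58, None, 38, 6, 18, 85, 96, None]


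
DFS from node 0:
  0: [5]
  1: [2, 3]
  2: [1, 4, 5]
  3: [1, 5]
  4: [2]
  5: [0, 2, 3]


Visit 0, push [5]
Visit 5, push [3, 2]
Visit 2, push [4, 1]
Visit 1, push [3]
Visit 3, push []
Visit 4, push []

DFS order: [0, 5, 2, 1, 3, 4]


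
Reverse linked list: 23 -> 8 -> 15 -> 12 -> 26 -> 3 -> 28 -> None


Step 1: curr=23, set curr.next=prev(None) | reversed so far: 23
Step 2: curr=8, set curr.next=prev(23) | reversed so far: 8 -> 23
Step 3: curr=15, set curr.next=prev(8) | reversed so far: 15 -> 8 -> 23
Step 4: curr=12, set curr.next=prev(15) | reversed so far: 12 -> 15 -> 8 -> 23
Step 5: curr=26, set curr.next=prev(12) | reversed so far: 26 -> 12 -> 15 -> 8 -> 23
Step 6: curr=3, set curr.next=prev(26) | reversed so far: 3 -> 26 -> 12 -> 15 -> 8 -> 23
Step 7: curr=28, set curr.next=prev(3) | reversed so far: 28 -> 3 -> 26 -> 12 -> 15 -> 8 -> 23

28 -> 3 -> 26 -> 12 -> 15 -> 8 -> 23 -> None


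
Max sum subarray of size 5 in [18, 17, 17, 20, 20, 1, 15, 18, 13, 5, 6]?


[0:5]: 92
[1:6]: 75
[2:7]: 73
[3:8]: 74
[4:9]: 67
[5:10]: 52
[6:11]: 57

Max: 92 at [0:5]


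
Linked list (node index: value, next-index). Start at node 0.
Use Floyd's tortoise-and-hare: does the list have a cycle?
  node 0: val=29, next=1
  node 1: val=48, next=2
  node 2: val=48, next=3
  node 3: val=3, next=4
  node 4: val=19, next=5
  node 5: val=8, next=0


Floyd's tortoise (slow, +1) and hare (fast, +2):
  init: slow=0, fast=0
  step 1: slow=1, fast=2
  step 2: slow=2, fast=4
  step 3: slow=3, fast=0
  step 4: slow=4, fast=2
  step 5: slow=5, fast=4
  step 6: slow=0, fast=0
  slow == fast at node 0: cycle detected

Cycle: yes


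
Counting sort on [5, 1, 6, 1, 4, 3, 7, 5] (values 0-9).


Input: [5, 1, 6, 1, 4, 3, 7, 5]
Counts: [0, 2, 0, 1, 1, 2, 1, 1, 0, 0]

Sorted: [1, 1, 3, 4, 5, 5, 6, 7]


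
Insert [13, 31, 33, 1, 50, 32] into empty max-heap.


Insert 13: [13]
Insert 31: [31, 13]
Insert 33: [33, 13, 31]
Insert 1: [33, 13, 31, 1]
Insert 50: [50, 33, 31, 1, 13]
Insert 32: [50, 33, 32, 1, 13, 31]

Final heap: [50, 33, 32, 1, 13, 31]


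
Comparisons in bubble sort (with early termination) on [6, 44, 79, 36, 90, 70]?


Algorithm: bubble sort (with early termination)
Input: [6, 44, 79, 36, 90, 70]
Sorted: [6, 36, 44, 70, 79, 90]

12


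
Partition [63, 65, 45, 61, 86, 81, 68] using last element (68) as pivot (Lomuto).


Pivot: 68
  63 <= 68: advance i (no swap)
  65 <= 68: advance i (no swap)
  45 <= 68: advance i (no swap)
  61 <= 68: advance i (no swap)
Place pivot at 4: [63, 65, 45, 61, 68, 81, 86]

Partitioned: [63, 65, 45, 61, 68, 81, 86]


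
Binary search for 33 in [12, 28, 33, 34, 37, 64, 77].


Step 1: lo=0, hi=6, mid=3, val=34
Step 2: lo=0, hi=2, mid=1, val=28
Step 3: lo=2, hi=2, mid=2, val=33

Found at index 2


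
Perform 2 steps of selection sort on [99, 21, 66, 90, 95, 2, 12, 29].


Initial: [99, 21, 66, 90, 95, 2, 12, 29]
Step 1: min=2 at 5
  Swap: [2, 21, 66, 90, 95, 99, 12, 29]
Step 2: min=12 at 6
  Swap: [2, 12, 66, 90, 95, 99, 21, 29]

After 2 steps: [2, 12, 66, 90, 95, 99, 21, 29]


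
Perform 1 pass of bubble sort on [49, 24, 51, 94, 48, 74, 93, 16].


Initial: [49, 24, 51, 94, 48, 74, 93, 16]
Pass 1: [24, 49, 51, 48, 74, 93, 16, 94] (5 swaps)

After 1 pass: [24, 49, 51, 48, 74, 93, 16, 94]


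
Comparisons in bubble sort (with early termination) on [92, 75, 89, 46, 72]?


Algorithm: bubble sort (with early termination)
Input: [92, 75, 89, 46, 72]
Sorted: [46, 72, 75, 89, 92]

10


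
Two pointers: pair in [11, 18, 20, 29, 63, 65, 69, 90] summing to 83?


lo=0(11)+hi=7(90)=101
lo=0(11)+hi=6(69)=80
lo=1(18)+hi=6(69)=87
lo=1(18)+hi=5(65)=83

Yes: 18+65=83


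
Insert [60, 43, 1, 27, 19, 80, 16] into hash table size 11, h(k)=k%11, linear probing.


Insert 60: h=5 -> slot 5
Insert 43: h=10 -> slot 10
Insert 1: h=1 -> slot 1
Insert 27: h=5, 1 probes -> slot 6
Insert 19: h=8 -> slot 8
Insert 80: h=3 -> slot 3
Insert 16: h=5, 2 probes -> slot 7

Table: [None, 1, None, 80, None, 60, 27, 16, 19, None, 43]


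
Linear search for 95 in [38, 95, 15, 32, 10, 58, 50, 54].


i=0: 38!=95
i=1: 95==95 found!

Found at 1, 2 comps


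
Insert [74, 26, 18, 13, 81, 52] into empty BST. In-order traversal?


Insert 74: root
Insert 26: L from 74
Insert 18: L from 74 -> L from 26
Insert 13: L from 74 -> L from 26 -> L from 18
Insert 81: R from 74
Insert 52: L from 74 -> R from 26

In-order: [13, 18, 26, 52, 74, 81]


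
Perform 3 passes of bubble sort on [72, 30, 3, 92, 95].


Initial: [72, 30, 3, 92, 95]
Pass 1: [30, 3, 72, 92, 95] (2 swaps)
Pass 2: [3, 30, 72, 92, 95] (1 swaps)
Pass 3: [3, 30, 72, 92, 95] (0 swaps)

After 3 passes: [3, 30, 72, 92, 95]


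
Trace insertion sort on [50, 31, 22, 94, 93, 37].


Initial: [50, 31, 22, 94, 93, 37]
Insert 31: [31, 50, 22, 94, 93, 37]
Insert 22: [22, 31, 50, 94, 93, 37]
Insert 94: [22, 31, 50, 94, 93, 37]
Insert 93: [22, 31, 50, 93, 94, 37]
Insert 37: [22, 31, 37, 50, 93, 94]

Sorted: [22, 31, 37, 50, 93, 94]


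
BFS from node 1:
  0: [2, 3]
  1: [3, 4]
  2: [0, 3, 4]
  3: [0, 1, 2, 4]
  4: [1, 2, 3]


Visit 1, enqueue [3, 4]
Visit 3, enqueue [0, 2]
Visit 4, enqueue []
Visit 0, enqueue []
Visit 2, enqueue []

BFS order: [1, 3, 4, 0, 2]


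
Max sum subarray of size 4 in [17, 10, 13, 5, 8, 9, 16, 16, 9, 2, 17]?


[0:4]: 45
[1:5]: 36
[2:6]: 35
[3:7]: 38
[4:8]: 49
[5:9]: 50
[6:10]: 43
[7:11]: 44

Max: 50 at [5:9]


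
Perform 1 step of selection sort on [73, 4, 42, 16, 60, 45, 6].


Initial: [73, 4, 42, 16, 60, 45, 6]
Step 1: min=4 at 1
  Swap: [4, 73, 42, 16, 60, 45, 6]

After 1 step: [4, 73, 42, 16, 60, 45, 6]


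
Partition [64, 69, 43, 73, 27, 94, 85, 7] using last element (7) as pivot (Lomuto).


Pivot: 7
Place pivot at 0: [7, 69, 43, 73, 27, 94, 85, 64]

Partitioned: [7, 69, 43, 73, 27, 94, 85, 64]


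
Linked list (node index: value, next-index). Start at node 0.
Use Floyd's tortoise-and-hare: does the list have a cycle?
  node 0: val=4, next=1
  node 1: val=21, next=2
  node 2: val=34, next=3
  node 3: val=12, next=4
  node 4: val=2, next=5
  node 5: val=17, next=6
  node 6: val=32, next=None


Floyd's tortoise (slow, +1) and hare (fast, +2):
  init: slow=0, fast=0
  step 1: slow=1, fast=2
  step 2: slow=2, fast=4
  step 3: slow=3, fast=6
  step 4: fast -> None, no cycle

Cycle: no


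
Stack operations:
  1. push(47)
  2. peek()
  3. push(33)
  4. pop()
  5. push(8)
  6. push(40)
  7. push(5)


push(47) -> [47]
peek()->47
push(33) -> [47, 33]
pop()->33, [47]
push(8) -> [47, 8]
push(40) -> [47, 8, 40]
push(5) -> [47, 8, 40, 5]

Final stack: [47, 8, 40, 5]


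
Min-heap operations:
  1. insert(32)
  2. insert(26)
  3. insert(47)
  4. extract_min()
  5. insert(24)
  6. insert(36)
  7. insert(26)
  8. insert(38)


insert(32) -> [32]
insert(26) -> [26, 32]
insert(47) -> [26, 32, 47]
extract_min()->26, [32, 47]
insert(24) -> [24, 47, 32]
insert(36) -> [24, 36, 32, 47]
insert(26) -> [24, 26, 32, 47, 36]
insert(38) -> [24, 26, 32, 47, 36, 38]

Final heap: [24, 26, 32, 47, 36, 38]


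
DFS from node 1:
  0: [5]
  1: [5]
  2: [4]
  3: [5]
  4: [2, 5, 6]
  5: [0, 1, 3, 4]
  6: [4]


Visit 1, push [5]
Visit 5, push [4, 3, 0]
Visit 0, push []
Visit 3, push []
Visit 4, push [6, 2]
Visit 2, push []
Visit 6, push []

DFS order: [1, 5, 0, 3, 4, 2, 6]


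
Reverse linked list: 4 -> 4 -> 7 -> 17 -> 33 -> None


Step 1: curr=4, set curr.next=prev(None) | reversed so far: 4
Step 2: curr=4, set curr.next=prev(4) | reversed so far: 4 -> 4
Step 3: curr=7, set curr.next=prev(4) | reversed so far: 7 -> 4 -> 4
Step 4: curr=17, set curr.next=prev(7) | reversed so far: 17 -> 7 -> 4 -> 4
Step 5: curr=33, set curr.next=prev(17) | reversed so far: 33 -> 17 -> 7 -> 4 -> 4

33 -> 17 -> 7 -> 4 -> 4 -> None


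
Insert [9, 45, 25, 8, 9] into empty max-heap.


Insert 9: [9]
Insert 45: [45, 9]
Insert 25: [45, 9, 25]
Insert 8: [45, 9, 25, 8]
Insert 9: [45, 9, 25, 8, 9]

Final heap: [45, 9, 25, 8, 9]


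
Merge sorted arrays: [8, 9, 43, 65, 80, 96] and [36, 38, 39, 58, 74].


Take 8 from A
Take 9 from A
Take 36 from B
Take 38 from B
Take 39 from B
Take 43 from A
Take 58 from B
Take 65 from A
Take 74 from B

Merged: [8, 9, 36, 38, 39, 43, 58, 65, 74, 80, 96]


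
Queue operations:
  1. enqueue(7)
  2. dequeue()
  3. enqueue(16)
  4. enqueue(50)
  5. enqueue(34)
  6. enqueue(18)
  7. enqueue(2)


enqueue(7) -> [7]
dequeue()->7, []
enqueue(16) -> [16]
enqueue(50) -> [16, 50]
enqueue(34) -> [16, 50, 34]
enqueue(18) -> [16, 50, 34, 18]
enqueue(2) -> [16, 50, 34, 18, 2]

Final queue: [16, 50, 34, 18, 2]


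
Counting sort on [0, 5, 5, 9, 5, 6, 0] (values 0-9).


Input: [0, 5, 5, 9, 5, 6, 0]
Counts: [2, 0, 0, 0, 0, 3, 1, 0, 0, 1]

Sorted: [0, 0, 5, 5, 5, 6, 9]


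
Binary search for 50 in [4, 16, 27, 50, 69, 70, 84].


Step 1: lo=0, hi=6, mid=3, val=50

Found at index 3


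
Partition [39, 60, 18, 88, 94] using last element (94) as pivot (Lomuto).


Pivot: 94
  39 <= 94: advance i (no swap)
  60 <= 94: advance i (no swap)
  18 <= 94: advance i (no swap)
  88 <= 94: advance i (no swap)
Place pivot at 4: [39, 60, 18, 88, 94]

Partitioned: [39, 60, 18, 88, 94]


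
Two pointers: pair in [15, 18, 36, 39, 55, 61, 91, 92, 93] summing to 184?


lo=0(15)+hi=8(93)=108
lo=1(18)+hi=8(93)=111
lo=2(36)+hi=8(93)=129
lo=3(39)+hi=8(93)=132
lo=4(55)+hi=8(93)=148
lo=5(61)+hi=8(93)=154
lo=6(91)+hi=8(93)=184

Yes: 91+93=184


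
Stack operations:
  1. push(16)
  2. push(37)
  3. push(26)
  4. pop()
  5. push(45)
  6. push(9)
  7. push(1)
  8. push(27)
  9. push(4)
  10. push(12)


push(16) -> [16]
push(37) -> [16, 37]
push(26) -> [16, 37, 26]
pop()->26, [16, 37]
push(45) -> [16, 37, 45]
push(9) -> [16, 37, 45, 9]
push(1) -> [16, 37, 45, 9, 1]
push(27) -> [16, 37, 45, 9, 1, 27]
push(4) -> [16, 37, 45, 9, 1, 27, 4]
push(12) -> [16, 37, 45, 9, 1, 27, 4, 12]

Final stack: [16, 37, 45, 9, 1, 27, 4, 12]


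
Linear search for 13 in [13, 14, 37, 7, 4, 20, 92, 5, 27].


i=0: 13==13 found!

Found at 0, 1 comps


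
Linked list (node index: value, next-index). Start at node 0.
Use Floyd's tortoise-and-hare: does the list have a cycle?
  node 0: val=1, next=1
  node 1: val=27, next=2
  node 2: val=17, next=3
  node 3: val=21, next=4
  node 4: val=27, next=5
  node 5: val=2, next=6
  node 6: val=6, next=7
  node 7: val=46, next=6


Floyd's tortoise (slow, +1) and hare (fast, +2):
  init: slow=0, fast=0
  step 1: slow=1, fast=2
  step 2: slow=2, fast=4
  step 3: slow=3, fast=6
  step 4: slow=4, fast=6
  step 5: slow=5, fast=6
  step 6: slow=6, fast=6
  slow == fast at node 6: cycle detected

Cycle: yes


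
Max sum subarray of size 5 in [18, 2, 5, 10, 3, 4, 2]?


[0:5]: 38
[1:6]: 24
[2:7]: 24

Max: 38 at [0:5]


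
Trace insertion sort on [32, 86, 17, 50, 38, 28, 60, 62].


Initial: [32, 86, 17, 50, 38, 28, 60, 62]
Insert 86: [32, 86, 17, 50, 38, 28, 60, 62]
Insert 17: [17, 32, 86, 50, 38, 28, 60, 62]
Insert 50: [17, 32, 50, 86, 38, 28, 60, 62]
Insert 38: [17, 32, 38, 50, 86, 28, 60, 62]
Insert 28: [17, 28, 32, 38, 50, 86, 60, 62]
Insert 60: [17, 28, 32, 38, 50, 60, 86, 62]
Insert 62: [17, 28, 32, 38, 50, 60, 62, 86]

Sorted: [17, 28, 32, 38, 50, 60, 62, 86]


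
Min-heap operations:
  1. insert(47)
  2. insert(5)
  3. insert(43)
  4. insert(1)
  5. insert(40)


insert(47) -> [47]
insert(5) -> [5, 47]
insert(43) -> [5, 47, 43]
insert(1) -> [1, 5, 43, 47]
insert(40) -> [1, 5, 43, 47, 40]

Final heap: [1, 5, 43, 47, 40]


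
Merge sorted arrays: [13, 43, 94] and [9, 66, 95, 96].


Take 9 from B
Take 13 from A
Take 43 from A
Take 66 from B
Take 94 from A

Merged: [9, 13, 43, 66, 94, 95, 96]


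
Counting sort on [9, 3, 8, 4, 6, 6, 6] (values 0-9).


Input: [9, 3, 8, 4, 6, 6, 6]
Counts: [0, 0, 0, 1, 1, 0, 3, 0, 1, 1]

Sorted: [3, 4, 6, 6, 6, 8, 9]


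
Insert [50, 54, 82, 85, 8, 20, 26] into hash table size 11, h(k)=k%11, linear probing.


Insert 50: h=6 -> slot 6
Insert 54: h=10 -> slot 10
Insert 82: h=5 -> slot 5
Insert 85: h=8 -> slot 8
Insert 8: h=8, 1 probes -> slot 9
Insert 20: h=9, 2 probes -> slot 0
Insert 26: h=4 -> slot 4

Table: [20, None, None, None, 26, 82, 50, None, 85, 8, 54]


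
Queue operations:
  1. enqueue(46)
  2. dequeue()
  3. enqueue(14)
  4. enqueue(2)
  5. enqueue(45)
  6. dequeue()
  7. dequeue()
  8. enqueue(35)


enqueue(46) -> [46]
dequeue()->46, []
enqueue(14) -> [14]
enqueue(2) -> [14, 2]
enqueue(45) -> [14, 2, 45]
dequeue()->14, [2, 45]
dequeue()->2, [45]
enqueue(35) -> [45, 35]

Final queue: [45, 35]


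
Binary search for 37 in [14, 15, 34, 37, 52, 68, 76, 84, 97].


Step 1: lo=0, hi=8, mid=4, val=52
Step 2: lo=0, hi=3, mid=1, val=15
Step 3: lo=2, hi=3, mid=2, val=34
Step 4: lo=3, hi=3, mid=3, val=37

Found at index 3


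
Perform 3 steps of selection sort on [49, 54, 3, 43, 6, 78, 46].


Initial: [49, 54, 3, 43, 6, 78, 46]
Step 1: min=3 at 2
  Swap: [3, 54, 49, 43, 6, 78, 46]
Step 2: min=6 at 4
  Swap: [3, 6, 49, 43, 54, 78, 46]
Step 3: min=43 at 3
  Swap: [3, 6, 43, 49, 54, 78, 46]

After 3 steps: [3, 6, 43, 49, 54, 78, 46]


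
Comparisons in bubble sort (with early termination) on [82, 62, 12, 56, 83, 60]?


Algorithm: bubble sort (with early termination)
Input: [82, 62, 12, 56, 83, 60]
Sorted: [12, 56, 60, 62, 82, 83]

14


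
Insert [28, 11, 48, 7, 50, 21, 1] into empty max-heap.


Insert 28: [28]
Insert 11: [28, 11]
Insert 48: [48, 11, 28]
Insert 7: [48, 11, 28, 7]
Insert 50: [50, 48, 28, 7, 11]
Insert 21: [50, 48, 28, 7, 11, 21]
Insert 1: [50, 48, 28, 7, 11, 21, 1]

Final heap: [50, 48, 28, 7, 11, 21, 1]


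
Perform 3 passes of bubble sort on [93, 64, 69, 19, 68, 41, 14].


Initial: [93, 64, 69, 19, 68, 41, 14]
Pass 1: [64, 69, 19, 68, 41, 14, 93] (6 swaps)
Pass 2: [64, 19, 68, 41, 14, 69, 93] (4 swaps)
Pass 3: [19, 64, 41, 14, 68, 69, 93] (3 swaps)

After 3 passes: [19, 64, 41, 14, 68, 69, 93]


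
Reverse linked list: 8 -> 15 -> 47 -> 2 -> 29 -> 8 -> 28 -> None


Step 1: curr=8, set curr.next=prev(None) | reversed so far: 8
Step 2: curr=15, set curr.next=prev(8) | reversed so far: 15 -> 8
Step 3: curr=47, set curr.next=prev(15) | reversed so far: 47 -> 15 -> 8
Step 4: curr=2, set curr.next=prev(47) | reversed so far: 2 -> 47 -> 15 -> 8
Step 5: curr=29, set curr.next=prev(2) | reversed so far: 29 -> 2 -> 47 -> 15 -> 8
Step 6: curr=8, set curr.next=prev(29) | reversed so far: 8 -> 29 -> 2 -> 47 -> 15 -> 8
Step 7: curr=28, set curr.next=prev(8) | reversed so far: 28 -> 8 -> 29 -> 2 -> 47 -> 15 -> 8

28 -> 8 -> 29 -> 2 -> 47 -> 15 -> 8 -> None
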